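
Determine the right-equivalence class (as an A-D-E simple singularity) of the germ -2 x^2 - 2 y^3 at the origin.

A2

The Hessian of f at 0 has rank 1. Corank 1: A-series; mu = 2 gives A_2.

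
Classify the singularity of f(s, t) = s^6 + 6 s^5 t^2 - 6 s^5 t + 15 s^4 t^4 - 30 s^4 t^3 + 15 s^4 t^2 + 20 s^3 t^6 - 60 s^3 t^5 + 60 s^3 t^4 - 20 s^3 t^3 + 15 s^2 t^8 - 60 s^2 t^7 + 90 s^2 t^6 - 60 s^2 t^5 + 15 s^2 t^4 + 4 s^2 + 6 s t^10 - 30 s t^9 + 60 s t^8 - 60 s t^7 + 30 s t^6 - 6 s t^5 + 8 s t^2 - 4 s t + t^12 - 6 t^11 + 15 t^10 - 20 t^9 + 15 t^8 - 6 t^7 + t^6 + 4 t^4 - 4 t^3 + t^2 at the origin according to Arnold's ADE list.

A_{5}

The Hessian of f at 0 has rank 1. Corank 1: A-series; mu = 5 gives A_5.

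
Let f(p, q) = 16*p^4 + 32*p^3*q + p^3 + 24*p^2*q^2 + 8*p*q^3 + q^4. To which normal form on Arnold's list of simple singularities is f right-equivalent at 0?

E6

The Hessian of f at 0 has rank 0. Corank 2; j^3 = p^3 is a perfect cube, so E-series; the 4-jet and mu = 6 give E_6.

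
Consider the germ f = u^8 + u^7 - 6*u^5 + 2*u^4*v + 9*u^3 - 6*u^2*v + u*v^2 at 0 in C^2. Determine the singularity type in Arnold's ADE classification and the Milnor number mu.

Type D9, Milnor number mu = 9.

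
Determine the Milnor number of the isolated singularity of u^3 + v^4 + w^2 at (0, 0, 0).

6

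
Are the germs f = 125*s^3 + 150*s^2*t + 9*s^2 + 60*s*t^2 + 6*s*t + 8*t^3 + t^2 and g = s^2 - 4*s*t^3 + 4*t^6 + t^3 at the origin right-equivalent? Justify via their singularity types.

Yes.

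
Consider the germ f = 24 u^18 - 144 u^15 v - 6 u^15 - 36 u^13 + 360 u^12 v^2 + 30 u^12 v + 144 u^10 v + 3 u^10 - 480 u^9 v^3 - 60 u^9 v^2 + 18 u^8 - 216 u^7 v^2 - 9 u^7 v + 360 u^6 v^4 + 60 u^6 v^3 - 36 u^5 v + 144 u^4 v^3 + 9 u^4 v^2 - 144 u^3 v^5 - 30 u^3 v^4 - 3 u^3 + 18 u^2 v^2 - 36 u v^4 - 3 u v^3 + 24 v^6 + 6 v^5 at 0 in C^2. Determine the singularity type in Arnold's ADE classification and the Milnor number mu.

Type E_7, Milnor number mu = 7.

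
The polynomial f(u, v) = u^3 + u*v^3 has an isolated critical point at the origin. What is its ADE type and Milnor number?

Type E_{7}, Milnor number mu = 7.

The Hessian of f at 0 has rank 0. Corank 2; j^3 = u^3 is a perfect cube, so E-series; the 4-jet and mu = 7 give E_7.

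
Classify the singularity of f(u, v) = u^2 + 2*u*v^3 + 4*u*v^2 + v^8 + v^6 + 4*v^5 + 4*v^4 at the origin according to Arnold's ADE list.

A_7

The Hessian of f at 0 has rank 1. Corank 1: A-series; mu = 7 gives A_7.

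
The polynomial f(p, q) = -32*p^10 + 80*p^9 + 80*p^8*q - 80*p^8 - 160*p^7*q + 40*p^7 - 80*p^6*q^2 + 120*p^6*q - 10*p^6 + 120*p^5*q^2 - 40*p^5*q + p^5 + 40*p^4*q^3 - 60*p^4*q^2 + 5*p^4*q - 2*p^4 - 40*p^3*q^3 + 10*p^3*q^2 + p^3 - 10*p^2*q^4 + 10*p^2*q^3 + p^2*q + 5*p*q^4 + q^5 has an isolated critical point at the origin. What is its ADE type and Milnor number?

The Hessian of f at 0 has rank 0. Corank 2; j^3 = p^2*(p + q) has shape L^2 M (L != M), so D-series; mu = 6 gives D_6.

Type D_{6}, Milnor number mu = 6.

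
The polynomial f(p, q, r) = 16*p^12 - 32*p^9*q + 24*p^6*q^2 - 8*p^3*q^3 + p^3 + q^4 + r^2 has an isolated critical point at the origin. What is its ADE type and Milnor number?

Type E6, Milnor number mu = 6.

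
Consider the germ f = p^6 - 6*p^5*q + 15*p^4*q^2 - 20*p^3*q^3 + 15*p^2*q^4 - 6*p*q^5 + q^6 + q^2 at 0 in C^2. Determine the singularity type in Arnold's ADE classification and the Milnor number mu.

Type A_5, Milnor number mu = 5.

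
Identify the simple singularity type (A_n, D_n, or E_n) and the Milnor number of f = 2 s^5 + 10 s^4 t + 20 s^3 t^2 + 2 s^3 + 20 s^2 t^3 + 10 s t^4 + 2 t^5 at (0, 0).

The Hessian of f at 0 is [[0, 0], [0, 0]] with rank 0, so corank 2. A Groebner basis of the Jacobian ideal J(f) in C{s,t} is {t^5, s*t^3 + t^4/4, s^2}; counting standard monomials gives mu = 8. Corank 2; j^3 = 2*s^3 is a perfect cube, so E-series; the 5-jet and mu = 8 give E_8.

Type E8, Milnor number mu = 8.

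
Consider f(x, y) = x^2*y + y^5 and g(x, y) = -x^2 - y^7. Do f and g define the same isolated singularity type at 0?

No.

The Hessian of f at 0 has rank 0. Corank 2; j^3 = x^2*y has shape L^2 M (L != M), so D-series; mu = 6 gives D_6. The Hessian of g at 0 has rank 1. Corank 1: A-series; mu = 6 gives A_6. f is D_6 but g is A_6, hence not right-equivalent.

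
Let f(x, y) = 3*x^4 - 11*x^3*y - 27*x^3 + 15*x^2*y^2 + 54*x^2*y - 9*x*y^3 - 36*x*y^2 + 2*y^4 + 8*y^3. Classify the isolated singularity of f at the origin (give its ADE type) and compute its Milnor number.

Type E_{7}, Milnor number mu = 7.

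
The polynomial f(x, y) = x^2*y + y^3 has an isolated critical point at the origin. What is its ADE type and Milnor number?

Type D_4, Milnor number mu = 4.

The Hessian of f at 0 has rank 0. Corank 2; j^3 = y*(x^2 + y^2) splits into three distinct lines over C (the quadratic factor has nonzero discriminant), so D_4.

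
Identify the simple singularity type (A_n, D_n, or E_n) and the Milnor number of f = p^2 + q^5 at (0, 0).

Type A4, Milnor number mu = 4.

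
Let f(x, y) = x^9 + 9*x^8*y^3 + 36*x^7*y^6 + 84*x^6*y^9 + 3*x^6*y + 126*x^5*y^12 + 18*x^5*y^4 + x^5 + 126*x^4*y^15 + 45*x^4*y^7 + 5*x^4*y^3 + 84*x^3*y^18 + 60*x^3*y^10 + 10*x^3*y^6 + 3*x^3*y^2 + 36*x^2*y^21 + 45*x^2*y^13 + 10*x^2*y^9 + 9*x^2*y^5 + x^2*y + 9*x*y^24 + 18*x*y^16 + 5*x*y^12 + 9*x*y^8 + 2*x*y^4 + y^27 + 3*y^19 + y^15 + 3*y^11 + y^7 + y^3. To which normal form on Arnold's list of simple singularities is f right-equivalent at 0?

D_4

The Hessian of f at 0 has rank 0. Corank 2; j^3 = y*(x^2 + y^2) splits into three distinct lines over C (the quadratic factor has nonzero discriminant), so D_4.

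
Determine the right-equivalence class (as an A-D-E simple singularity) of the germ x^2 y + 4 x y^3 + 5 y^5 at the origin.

D_6

The Hessian of f at 0 has rank 0. Corank 2; j^3 = x^2*y has shape L^2 M (L != M), so D-series; mu = 6 gives D_6.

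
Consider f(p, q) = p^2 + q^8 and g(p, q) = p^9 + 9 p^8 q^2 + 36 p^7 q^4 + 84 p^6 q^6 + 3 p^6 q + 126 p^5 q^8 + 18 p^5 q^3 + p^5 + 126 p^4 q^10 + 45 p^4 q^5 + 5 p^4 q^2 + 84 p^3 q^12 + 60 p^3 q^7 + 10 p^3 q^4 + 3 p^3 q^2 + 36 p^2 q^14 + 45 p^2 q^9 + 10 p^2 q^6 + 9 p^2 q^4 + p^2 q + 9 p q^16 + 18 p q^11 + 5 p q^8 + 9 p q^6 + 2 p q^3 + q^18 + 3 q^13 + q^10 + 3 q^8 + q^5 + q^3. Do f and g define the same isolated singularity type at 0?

The Hessian of f at 0 has rank 1. Corank 1: A-series; mu = 7 gives A_7. The Hessian of g at 0 has rank 0. Corank 2; j^3 = q*(p^2 + q^2) splits into three distinct lines over C (the quadratic factor has nonzero discriminant), so D_4. f is A_7 but g is D_4, hence not right-equivalent.

No.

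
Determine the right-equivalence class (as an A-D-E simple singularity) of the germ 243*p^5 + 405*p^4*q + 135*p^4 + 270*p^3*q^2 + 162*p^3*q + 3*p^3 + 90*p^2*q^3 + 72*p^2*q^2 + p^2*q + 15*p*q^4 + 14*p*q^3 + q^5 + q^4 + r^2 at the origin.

The Hessian of f at 0 is [[0, 0, 0], [0, 0, 0], [0, 0, 2]] with rank 1, so corank 2. A Groebner basis of the Jacobian ideal J(f) in C{p,q,r} is {p*q^2, -p*q/11 + q^3, p^2 + 4*p*q/11, r}; counting standard monomials gives mu = 5. Corank 2; j^3 = p^2*(3*p + q) has shape L^2 M (L != M), so D-series; mu = 5 gives D_5.

D_5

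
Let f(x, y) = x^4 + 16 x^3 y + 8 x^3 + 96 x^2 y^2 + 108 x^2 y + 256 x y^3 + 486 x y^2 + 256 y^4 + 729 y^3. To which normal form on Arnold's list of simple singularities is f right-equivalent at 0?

The Hessian of f at 0 is [[0, 0], [0, 0]] with rank 0, so corank 2. A Groebner basis of the Jacobian ideal J(f) in C{x,y} is {y^4, x*y^2 + 13*y^3/3, x^2 + 9*x*y + 81*y^2/4}; counting standard monomials gives mu = 6. Corank 2; j^3 = (2*x + 9*y)^3 is a perfect cube, so E-series; the 4-jet and mu = 6 give E_6.

E6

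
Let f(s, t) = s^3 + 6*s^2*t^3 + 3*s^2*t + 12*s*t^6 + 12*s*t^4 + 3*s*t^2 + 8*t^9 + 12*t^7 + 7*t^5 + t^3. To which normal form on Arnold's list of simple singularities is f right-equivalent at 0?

E8

The Hessian of f at 0 has rank 0. Corank 2; j^3 = (s + t)^3 is a perfect cube, so E-series; the 5-jet and mu = 8 give E_8.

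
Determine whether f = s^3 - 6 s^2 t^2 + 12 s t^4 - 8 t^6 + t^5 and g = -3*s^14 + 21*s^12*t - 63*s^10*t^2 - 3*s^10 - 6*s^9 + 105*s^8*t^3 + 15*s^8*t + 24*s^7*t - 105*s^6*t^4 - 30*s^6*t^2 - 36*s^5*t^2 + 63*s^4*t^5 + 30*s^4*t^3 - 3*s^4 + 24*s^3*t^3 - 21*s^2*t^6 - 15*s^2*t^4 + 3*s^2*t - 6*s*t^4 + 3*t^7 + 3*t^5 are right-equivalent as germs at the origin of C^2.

No.

The Hessian of f at 0 has rank 0. Corank 2; j^3 = s^3 is a perfect cube, so E-series; the 5-jet and mu = 8 give E_8. The Hessian of g at 0 has rank 0. Corank 2; j^3 = 3*s^2*t has shape L^2 M (L != M), so D-series; mu = 6 gives D_6. f is E_8 but g is D_6, hence not right-equivalent.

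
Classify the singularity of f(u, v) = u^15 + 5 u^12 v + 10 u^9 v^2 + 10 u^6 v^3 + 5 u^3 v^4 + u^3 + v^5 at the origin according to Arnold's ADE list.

E8

The Hessian of f at 0 has rank 0. Corank 2; j^3 = u^3 is a perfect cube, so E-series; the 5-jet and mu = 8 give E_8.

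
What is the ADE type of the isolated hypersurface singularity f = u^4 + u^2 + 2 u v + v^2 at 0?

A_3

The Hessian of f at 0 is [[2, 2], [2, 2]] with rank 1, so corank 1. A Groebner basis of the Jacobian ideal J(f) in C{u,v} is {v^3, u + v}; counting standard monomials gives mu = 3. Corank 1: A-series; mu = 3 gives A_3.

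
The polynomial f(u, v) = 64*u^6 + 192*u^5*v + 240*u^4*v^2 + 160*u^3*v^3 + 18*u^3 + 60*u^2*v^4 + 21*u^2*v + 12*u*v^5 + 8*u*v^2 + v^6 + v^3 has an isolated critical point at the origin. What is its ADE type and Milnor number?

Type D_7, Milnor number mu = 7.

The Hessian of f at 0 is [[0, 0], [0, 0]] with rank 0, so corank 2. A Groebner basis of the Jacobian ideal J(f) in C{u,v} is {-243*u*v/4 + v^5 - 81*v^2/4, u*v^2 + v^3/3, u^2 + 5*u*v/6 + v^2/6}; counting standard monomials gives mu = 7. Corank 2; j^3 = (2*u + v)*(3*u + v)^2 has shape L^2 M (L != M), so D-series; mu = 7 gives D_7.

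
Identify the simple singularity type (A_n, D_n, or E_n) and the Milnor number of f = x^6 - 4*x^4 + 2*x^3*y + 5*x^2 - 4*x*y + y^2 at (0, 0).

Type A_1, Milnor number mu = 1.

The Hessian of f at 0 is [[10, -4], [-4, 2]] with rank 2, so corank 0. A Groebner basis of the Jacobian ideal J(f) in C{x,y} is {x, y}; counting standard monomials gives mu = 1. Corank 0: nondegenerate Morse point, so A_1.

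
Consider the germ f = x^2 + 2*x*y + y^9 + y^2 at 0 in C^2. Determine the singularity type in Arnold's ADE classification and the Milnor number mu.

Type A8, Milnor number mu = 8.

The Hessian of f at 0 is [[2, 2], [2, 2]] with rank 1, so corank 1. A Groebner basis of the Jacobian ideal J(f) in C{x,y} is {y^8, x + y}; counting standard monomials gives mu = 8. Corank 1: A-series; mu = 8 gives A_8.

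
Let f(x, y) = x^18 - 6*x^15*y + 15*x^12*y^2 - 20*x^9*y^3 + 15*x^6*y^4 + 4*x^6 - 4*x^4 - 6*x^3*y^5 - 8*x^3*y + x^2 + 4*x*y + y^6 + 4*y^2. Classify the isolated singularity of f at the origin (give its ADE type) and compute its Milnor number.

Type A_5, Milnor number mu = 5.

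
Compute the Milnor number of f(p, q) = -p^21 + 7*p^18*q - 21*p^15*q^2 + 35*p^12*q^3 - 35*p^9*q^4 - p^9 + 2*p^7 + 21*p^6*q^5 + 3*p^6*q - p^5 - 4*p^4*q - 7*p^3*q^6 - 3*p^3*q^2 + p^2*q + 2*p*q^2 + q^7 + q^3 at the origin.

The Hessian of f at 0 has rank 0. Corank 2; j^3 = q*(p + q)^2 has shape L^2 M (L != M), so D-series; mu = 8 gives D_8.

8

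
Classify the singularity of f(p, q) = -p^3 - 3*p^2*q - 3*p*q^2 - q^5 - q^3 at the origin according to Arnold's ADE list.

The Hessian of f at 0 is [[0, 0], [0, 0]] with rank 0, so corank 2. A Groebner basis of the Jacobian ideal J(f) in C{p,q} is {q^4, p^2 + 2*p*q + q^2}; counting standard monomials gives mu = 8. Corank 2; j^3 = -(p + q)^3 is a perfect cube, so E-series; the 5-jet and mu = 8 give E_8.

E_8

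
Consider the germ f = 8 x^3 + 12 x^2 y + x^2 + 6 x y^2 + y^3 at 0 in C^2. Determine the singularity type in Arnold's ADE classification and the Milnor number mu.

The Hessian of f at 0 is [[2, 0], [0, 0]] with rank 1, so corank 1. A Groebner basis of the Jacobian ideal J(f) in C{x,y} is {y^2, x}; counting standard monomials gives mu = 2. Corank 1: A-series; mu = 2 gives A_2.

Type A_2, Milnor number mu = 2.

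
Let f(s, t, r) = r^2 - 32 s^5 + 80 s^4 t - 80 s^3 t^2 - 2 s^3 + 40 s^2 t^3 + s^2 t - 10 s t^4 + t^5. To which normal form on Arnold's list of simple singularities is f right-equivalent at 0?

The Hessian of f at 0 has rank 1. Corank 2; j^3 = -s^2*(2*s - t) has shape L^2 M (L != M), so D-series; mu = 6 gives D_6.

D_{6}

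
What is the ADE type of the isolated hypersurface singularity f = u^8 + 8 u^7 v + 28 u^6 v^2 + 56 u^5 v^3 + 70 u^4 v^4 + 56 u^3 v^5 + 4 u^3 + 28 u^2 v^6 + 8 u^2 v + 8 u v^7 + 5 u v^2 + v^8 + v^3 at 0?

The Hessian of f at 0 has rank 0. Corank 2; j^3 = (u + v)*(2*u + v)^2 has shape L^2 M (L != M), so D-series; mu = 9 gives D_9.

D_{9}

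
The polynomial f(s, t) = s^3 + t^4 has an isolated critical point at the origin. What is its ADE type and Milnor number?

Type E_{6}, Milnor number mu = 6.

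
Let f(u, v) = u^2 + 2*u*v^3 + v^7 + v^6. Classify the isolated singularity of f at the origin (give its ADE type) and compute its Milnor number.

Type A_{6}, Milnor number mu = 6.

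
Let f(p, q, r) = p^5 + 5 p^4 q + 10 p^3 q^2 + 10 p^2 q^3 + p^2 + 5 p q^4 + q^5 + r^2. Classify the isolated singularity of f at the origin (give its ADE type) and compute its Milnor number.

Type A4, Milnor number mu = 4.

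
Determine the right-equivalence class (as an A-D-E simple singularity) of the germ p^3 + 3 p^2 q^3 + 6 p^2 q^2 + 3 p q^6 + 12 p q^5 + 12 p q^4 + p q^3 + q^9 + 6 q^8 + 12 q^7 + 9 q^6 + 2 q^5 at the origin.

The Hessian of f at 0 is [[0, 0], [0, 0]] with rank 0, so corank 2. A Groebner basis of the Jacobian ideal J(f) in C{p,q} is {-p^2/4 + q^4 - q^3/12, p^3, p^2*q + p^2/12 + q^3/36, p^2/2 + p*q^2 + q^3/6}; counting standard monomials gives mu = 7. Corank 2; j^3 = p^3 is a perfect cube, so E-series; the 4-jet and mu = 7 give E_7.

E_{7}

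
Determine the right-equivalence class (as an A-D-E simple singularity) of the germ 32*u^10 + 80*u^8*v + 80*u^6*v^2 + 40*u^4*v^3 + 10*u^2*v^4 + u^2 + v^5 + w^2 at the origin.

The Hessian of f at 0 has rank 2. Corank 1: A-series; mu = 4 gives A_4.

A_{4}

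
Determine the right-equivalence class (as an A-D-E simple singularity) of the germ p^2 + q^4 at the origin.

A_{3}

The Hessian of f at 0 has rank 1. Corank 1: A-series; mu = 3 gives A_3.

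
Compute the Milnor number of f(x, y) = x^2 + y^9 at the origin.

The Hessian of f at 0 has rank 1. Corank 1: A-series; mu = 8 gives A_8.

8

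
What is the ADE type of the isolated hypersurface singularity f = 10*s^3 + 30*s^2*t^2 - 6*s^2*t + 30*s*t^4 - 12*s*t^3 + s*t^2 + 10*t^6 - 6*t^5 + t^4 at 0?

D_4

The Hessian of f at 0 is [[0, 0], [0, 0]] with rank 0, so corank 2. A Groebner basis of the Jacobian ideal J(f) in C{s,t} is {t^3, s^2 - t^2/6, s*t - t^2/2}; counting standard monomials gives mu = 4. Corank 2; j^3 = s*(10*s^2 - 6*s*t + t^2) splits into three distinct lines over C (the quadratic factor has nonzero discriminant), so D_4.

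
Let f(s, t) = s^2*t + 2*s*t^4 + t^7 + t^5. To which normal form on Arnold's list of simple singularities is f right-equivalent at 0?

The Hessian of f at 0 has rank 0. Corank 2; j^3 = s^2*t has shape L^2 M (L != M), so D-series; mu = 6 gives D_6.

D6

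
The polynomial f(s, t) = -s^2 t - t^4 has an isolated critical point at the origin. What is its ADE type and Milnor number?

The Hessian of f at 0 has rank 0. Corank 2; j^3 = -s^2*t has shape L^2 M (L != M), so D-series; mu = 5 gives D_5.

Type D_5, Milnor number mu = 5.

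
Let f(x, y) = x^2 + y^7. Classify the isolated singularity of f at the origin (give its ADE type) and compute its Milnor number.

Type A_6, Milnor number mu = 6.

The Hessian of f at 0 is [[2, 0], [0, 0]] with rank 1, so corank 1. A Groebner basis of the Jacobian ideal J(f) in C{x,y} is {y^6, x}; counting standard monomials gives mu = 6. Corank 1: A-series; mu = 6 gives A_6.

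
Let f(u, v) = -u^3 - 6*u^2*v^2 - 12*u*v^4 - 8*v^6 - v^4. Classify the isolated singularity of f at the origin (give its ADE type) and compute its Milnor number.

Type E6, Milnor number mu = 6.

The Hessian of f at 0 is [[0, 0], [0, 0]] with rank 0, so corank 2. A Groebner basis of the Jacobian ideal J(f) in C{u,v} is {u^3, u^2*v, u^2/4 + u*v^2, v^3}; counting standard monomials gives mu = 6. Corank 2; j^3 = -u^3 is a perfect cube, so E-series; the 4-jet and mu = 6 give E_6.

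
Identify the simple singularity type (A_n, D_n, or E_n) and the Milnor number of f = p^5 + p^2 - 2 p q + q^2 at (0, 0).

Type A_4, Milnor number mu = 4.

The Hessian of f at 0 is [[2, -2], [-2, 2]] with rank 1, so corank 1. A Groebner basis of the Jacobian ideal J(f) in C{p,q} is {q^4, p - q}; counting standard monomials gives mu = 4. Corank 1: A-series; mu = 4 gives A_4.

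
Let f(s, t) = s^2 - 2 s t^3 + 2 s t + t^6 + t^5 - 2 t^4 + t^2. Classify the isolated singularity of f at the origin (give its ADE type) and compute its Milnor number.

The Hessian of f at 0 has rank 1. Corank 1: A-series; mu = 4 gives A_4.

Type A_{4}, Milnor number mu = 4.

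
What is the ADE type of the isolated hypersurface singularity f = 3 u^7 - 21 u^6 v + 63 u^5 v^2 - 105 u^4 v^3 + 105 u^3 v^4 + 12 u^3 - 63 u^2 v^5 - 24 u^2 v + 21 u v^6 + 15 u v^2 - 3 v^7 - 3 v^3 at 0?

D8

The Hessian of f at 0 has rank 0. Corank 2; j^3 = 3*(u - v)*(2*u - v)^2 has shape L^2 M (L != M), so D-series; mu = 8 gives D_8.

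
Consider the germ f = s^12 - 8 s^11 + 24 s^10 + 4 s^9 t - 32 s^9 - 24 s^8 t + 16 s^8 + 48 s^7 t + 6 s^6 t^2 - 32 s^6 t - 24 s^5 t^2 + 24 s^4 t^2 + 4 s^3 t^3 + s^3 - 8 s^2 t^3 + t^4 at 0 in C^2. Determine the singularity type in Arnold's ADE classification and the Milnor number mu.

Type E_6, Milnor number mu = 6.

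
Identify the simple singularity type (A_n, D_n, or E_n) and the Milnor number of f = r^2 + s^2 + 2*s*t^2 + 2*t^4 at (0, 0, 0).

The Hessian of f at 0 is [[2, 0, 0], [0, 0, 0], [0, 0, 2]] with rank 2, so corank 1. A Groebner basis of the Jacobian ideal J(f) in C{s,t,r} is {s^2, s*t, s + t^2, r}; counting standard monomials gives mu = 3. Corank 1: A-series; mu = 3 gives A_3.

Type A_{3}, Milnor number mu = 3.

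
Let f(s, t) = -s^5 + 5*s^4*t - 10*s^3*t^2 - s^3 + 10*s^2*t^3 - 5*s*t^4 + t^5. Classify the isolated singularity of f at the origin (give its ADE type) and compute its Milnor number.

The Hessian of f at 0 is [[0, 0], [0, 0]] with rank 0, so corank 2. A Groebner basis of the Jacobian ideal J(f) in C{s,t} is {t^5, s*t^3 - t^4/4, s^2}; counting standard monomials gives mu = 8. Corank 2; j^3 = -s^3 is a perfect cube, so E-series; the 5-jet and mu = 8 give E_8.

Type E_{8}, Milnor number mu = 8.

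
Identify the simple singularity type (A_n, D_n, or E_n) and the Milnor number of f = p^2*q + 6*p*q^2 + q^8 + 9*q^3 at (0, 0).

The Hessian of f at 0 is [[0, 0], [0, 0]] with rank 0, so corank 2. A Groebner basis of the Jacobian ideal J(f) in C{p,q} is {p^2/8 + q^7 - 9*q^2/8, p^3 + 27*q^3, p*q + 3*q^2}; counting standard monomials gives mu = 9. Corank 2; j^3 = q*(p + 3*q)^2 has shape L^2 M (L != M), so D-series; mu = 9 gives D_9.

Type D_9, Milnor number mu = 9.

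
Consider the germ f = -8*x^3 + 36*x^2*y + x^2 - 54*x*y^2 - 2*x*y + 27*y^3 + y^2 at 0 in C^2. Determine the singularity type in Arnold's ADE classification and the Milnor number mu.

Type A_{2}, Milnor number mu = 2.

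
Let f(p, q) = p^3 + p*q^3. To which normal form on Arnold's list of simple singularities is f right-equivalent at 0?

E7

The Hessian of f at 0 has rank 0. Corank 2; j^3 = p^3 is a perfect cube, so E-series; the 4-jet and mu = 7 give E_7.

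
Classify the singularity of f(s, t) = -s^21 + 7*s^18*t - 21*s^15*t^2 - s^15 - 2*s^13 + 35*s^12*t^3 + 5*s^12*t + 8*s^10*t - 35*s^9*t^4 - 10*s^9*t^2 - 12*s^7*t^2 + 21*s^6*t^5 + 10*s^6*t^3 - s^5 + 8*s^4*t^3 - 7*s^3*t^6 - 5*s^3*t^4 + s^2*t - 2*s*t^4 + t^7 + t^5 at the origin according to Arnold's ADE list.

The Hessian of f at 0 has rank 0. Corank 2; j^3 = s^2*t has shape L^2 M (L != M), so D-series; mu = 6 gives D_6.

D6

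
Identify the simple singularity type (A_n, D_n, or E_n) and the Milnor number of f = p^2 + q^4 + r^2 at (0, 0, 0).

Type A_{3}, Milnor number mu = 3.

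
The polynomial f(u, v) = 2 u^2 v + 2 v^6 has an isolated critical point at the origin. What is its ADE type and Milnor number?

Type D_7, Milnor number mu = 7.

The Hessian of f at 0 is [[0, 0], [0, 0]] with rank 0, so corank 2. A Groebner basis of the Jacobian ideal J(f) in C{u,v} is {u^2/6 + v^5, u^3, u*v}; counting standard monomials gives mu = 7. Corank 2; j^3 = 2*u^2*v has shape L^2 M (L != M), so D-series; mu = 7 gives D_7.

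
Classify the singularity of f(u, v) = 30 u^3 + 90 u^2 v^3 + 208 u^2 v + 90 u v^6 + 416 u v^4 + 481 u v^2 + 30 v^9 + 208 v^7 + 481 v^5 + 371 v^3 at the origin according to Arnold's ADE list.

D_4

The Hessian of f at 0 is [[0, 0], [0, 0]] with rank 0, so corank 2. A Groebner basis of the Jacobian ideal J(f) in C{u,v} is {v^3, u^2 - 11*v^2/2, u*v + 61*v^2/26}; counting standard monomials gives mu = 4. Corank 2; j^3 = (3*u + 7*v)*(10*u^2 + 46*u*v + 53*v^2) splits into three distinct lines over C (the quadratic factor has nonzero discriminant), so D_4.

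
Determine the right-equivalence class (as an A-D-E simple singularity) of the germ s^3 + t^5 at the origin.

E8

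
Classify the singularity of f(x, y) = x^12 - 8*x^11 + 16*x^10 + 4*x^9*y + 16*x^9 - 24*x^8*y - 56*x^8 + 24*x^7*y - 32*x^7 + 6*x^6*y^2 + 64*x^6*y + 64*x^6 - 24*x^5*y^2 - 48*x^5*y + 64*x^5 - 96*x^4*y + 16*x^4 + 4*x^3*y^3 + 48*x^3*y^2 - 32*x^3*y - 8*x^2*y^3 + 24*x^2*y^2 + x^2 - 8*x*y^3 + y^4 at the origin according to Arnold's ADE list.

A_3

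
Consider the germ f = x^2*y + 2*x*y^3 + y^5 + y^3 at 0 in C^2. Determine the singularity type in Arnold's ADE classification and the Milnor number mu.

Type D_4, Milnor number mu = 4.

The Hessian of f at 0 is [[0, 0], [0, 0]] with rank 0, so corank 2. A Groebner basis of the Jacobian ideal J(f) in C{x,y} is {y^3, x^2 + 3*y^2, x*y}; counting standard monomials gives mu = 4. Corank 2; j^3 = y*(x^2 + y^2) splits into three distinct lines over C (the quadratic factor has nonzero discriminant), so D_4.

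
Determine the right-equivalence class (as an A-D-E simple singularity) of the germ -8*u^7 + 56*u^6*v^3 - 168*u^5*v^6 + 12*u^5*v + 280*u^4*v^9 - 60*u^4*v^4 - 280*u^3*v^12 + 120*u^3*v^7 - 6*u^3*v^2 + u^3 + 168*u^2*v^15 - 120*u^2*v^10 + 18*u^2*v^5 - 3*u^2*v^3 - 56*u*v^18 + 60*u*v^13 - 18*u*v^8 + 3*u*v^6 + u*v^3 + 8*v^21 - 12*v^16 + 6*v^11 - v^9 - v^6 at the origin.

E_7

The Hessian of f at 0 has rank 0. Corank 2; j^3 = u^3 is a perfect cube, so E-series; the 4-jet and mu = 7 give E_7.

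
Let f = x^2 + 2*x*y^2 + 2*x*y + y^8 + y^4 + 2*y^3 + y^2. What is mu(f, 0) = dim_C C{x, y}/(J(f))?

7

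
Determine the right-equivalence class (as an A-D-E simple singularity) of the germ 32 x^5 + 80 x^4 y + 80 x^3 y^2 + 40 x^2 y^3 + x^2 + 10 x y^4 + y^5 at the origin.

A_4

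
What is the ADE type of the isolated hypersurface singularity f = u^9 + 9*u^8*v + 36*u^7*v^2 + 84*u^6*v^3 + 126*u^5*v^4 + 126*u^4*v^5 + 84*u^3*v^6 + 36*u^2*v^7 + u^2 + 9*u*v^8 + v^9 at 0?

The Hessian of f at 0 has rank 1. Corank 1: A-series; mu = 8 gives A_8.

A8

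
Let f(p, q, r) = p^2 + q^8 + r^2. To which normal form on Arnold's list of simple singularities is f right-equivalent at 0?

A_7

The Hessian of f at 0 is [[2, 0, 0], [0, 0, 0], [0, 0, 2]] with rank 2, so corank 1. A Groebner basis of the Jacobian ideal J(f) in C{p,q,r} is {q^7, p, r}; counting standard monomials gives mu = 7. Corank 1: A-series; mu = 7 gives A_7.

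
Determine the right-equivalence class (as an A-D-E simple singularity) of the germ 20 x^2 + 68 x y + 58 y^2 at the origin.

A1

The Hessian of f at 0 is [[40, 68], [68, 116]] with rank 2, so corank 0. A Groebner basis of the Jacobian ideal J(f) in C{x,y} is {x, y}; counting standard monomials gives mu = 1. Corank 0: nondegenerate Morse point, so A_1.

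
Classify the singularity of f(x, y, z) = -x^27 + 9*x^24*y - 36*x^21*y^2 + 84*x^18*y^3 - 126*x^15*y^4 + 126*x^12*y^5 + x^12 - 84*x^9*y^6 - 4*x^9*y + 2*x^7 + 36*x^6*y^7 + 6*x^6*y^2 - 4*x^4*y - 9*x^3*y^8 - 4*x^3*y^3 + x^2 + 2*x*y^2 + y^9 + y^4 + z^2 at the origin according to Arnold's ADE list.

A_8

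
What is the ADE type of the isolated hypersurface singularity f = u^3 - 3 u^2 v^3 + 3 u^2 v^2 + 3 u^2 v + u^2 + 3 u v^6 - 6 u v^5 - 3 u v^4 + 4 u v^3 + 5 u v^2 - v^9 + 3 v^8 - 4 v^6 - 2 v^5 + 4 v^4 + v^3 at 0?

A2

The Hessian of f at 0 is [[2, 0], [0, 0]] with rank 1, so corank 1. A Groebner basis of the Jacobian ideal J(f) in C{u,v} is {v^2, u}; counting standard monomials gives mu = 2. Corank 1: A-series; mu = 2 gives A_2.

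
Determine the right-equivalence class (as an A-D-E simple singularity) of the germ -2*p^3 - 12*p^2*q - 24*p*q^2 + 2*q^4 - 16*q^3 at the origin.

The Hessian of f at 0 is [[0, 0], [0, 0]] with rank 0, so corank 2. A Groebner basis of the Jacobian ideal J(f) in C{p,q} is {q^3, p^2 + 4*p*q + 4*q^2}; counting standard monomials gives mu = 6. Corank 2; j^3 = -2*(p + 2*q)^3 is a perfect cube, so E-series; the 4-jet and mu = 6 give E_6.

E_{6}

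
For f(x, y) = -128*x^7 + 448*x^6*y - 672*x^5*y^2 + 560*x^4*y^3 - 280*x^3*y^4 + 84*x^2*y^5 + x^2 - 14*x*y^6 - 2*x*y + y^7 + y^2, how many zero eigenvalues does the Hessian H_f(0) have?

1

Hessian at 0 has rank 1.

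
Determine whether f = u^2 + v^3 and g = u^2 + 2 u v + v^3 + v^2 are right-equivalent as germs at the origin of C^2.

Yes.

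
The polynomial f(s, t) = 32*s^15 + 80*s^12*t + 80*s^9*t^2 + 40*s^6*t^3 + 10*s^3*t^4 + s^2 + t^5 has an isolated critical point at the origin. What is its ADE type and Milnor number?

The Hessian of f at 0 has rank 1. Corank 1: A-series; mu = 4 gives A_4.

Type A_4, Milnor number mu = 4.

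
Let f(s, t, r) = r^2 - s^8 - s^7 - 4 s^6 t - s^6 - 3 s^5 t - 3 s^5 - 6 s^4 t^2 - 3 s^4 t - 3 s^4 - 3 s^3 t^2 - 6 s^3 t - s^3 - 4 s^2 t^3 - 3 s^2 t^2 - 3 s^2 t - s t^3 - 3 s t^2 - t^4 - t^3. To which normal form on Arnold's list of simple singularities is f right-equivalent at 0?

The Hessian of f at 0 has rank 1. Corank 2; j^3 = -(s + t)^3 is a perfect cube, so E-series; the 4-jet and mu = 7 give E_7.

E_{7}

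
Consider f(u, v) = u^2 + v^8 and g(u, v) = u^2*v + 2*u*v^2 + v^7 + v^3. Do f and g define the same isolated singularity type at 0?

The Hessian of f at 0 has rank 1. Corank 1: A-series; mu = 7 gives A_7. The Hessian of g at 0 has rank 0. Corank 2; j^3 = v*(u + v)^2 has shape L^2 M (L != M), so D-series; mu = 8 gives D_8. f is A_7 but g is D_8, hence not right-equivalent.

No.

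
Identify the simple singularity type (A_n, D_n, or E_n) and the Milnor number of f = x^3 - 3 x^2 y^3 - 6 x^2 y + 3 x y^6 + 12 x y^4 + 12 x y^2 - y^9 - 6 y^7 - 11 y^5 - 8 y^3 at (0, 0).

The Hessian of f at 0 has rank 0. Corank 2; j^3 = (x - 2*y)^3 is a perfect cube, so E-series; the 5-jet and mu = 8 give E_8.

Type E_{8}, Milnor number mu = 8.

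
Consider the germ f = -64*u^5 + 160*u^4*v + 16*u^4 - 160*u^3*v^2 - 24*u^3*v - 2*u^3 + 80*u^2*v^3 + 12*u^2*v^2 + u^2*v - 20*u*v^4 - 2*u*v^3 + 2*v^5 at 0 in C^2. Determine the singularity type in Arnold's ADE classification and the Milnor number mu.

Type D_{6}, Milnor number mu = 6.

The Hessian of f at 0 has rank 0. Corank 2; j^3 = -u^2*(2*u - v) has shape L^2 M (L != M), so D-series; mu = 6 gives D_6.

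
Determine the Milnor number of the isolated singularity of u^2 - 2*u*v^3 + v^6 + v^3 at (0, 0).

The Hessian of f at 0 has rank 1. Corank 1: A-series; mu = 2 gives A_2.

2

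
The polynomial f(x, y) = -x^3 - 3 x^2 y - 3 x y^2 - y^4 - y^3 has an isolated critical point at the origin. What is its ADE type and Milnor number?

Type E6, Milnor number mu = 6.

The Hessian of f at 0 is [[0, 0], [0, 0]] with rank 0, so corank 2. A Groebner basis of the Jacobian ideal J(f) in C{x,y} is {y^3, x^2 + 2*x*y + y^2}; counting standard monomials gives mu = 6. Corank 2; j^3 = -(x + y)^3 is a perfect cube, so E-series; the 4-jet and mu = 6 give E_6.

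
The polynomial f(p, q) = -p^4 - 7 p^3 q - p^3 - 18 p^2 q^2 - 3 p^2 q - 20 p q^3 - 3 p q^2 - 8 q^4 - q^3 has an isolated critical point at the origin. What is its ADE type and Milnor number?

The Hessian of f at 0 has rank 0. Corank 2; j^3 = -(p + q)^3 is a perfect cube, so E-series; the 4-jet and mu = 7 give E_7.

Type E_{7}, Milnor number mu = 7.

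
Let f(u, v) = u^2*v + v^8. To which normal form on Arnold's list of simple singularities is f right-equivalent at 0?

D_{9}

The Hessian of f at 0 is [[0, 0], [0, 0]] with rank 0, so corank 2. A Groebner basis of the Jacobian ideal J(f) in C{u,v} is {u^2/8 + v^7, u^3, u*v}; counting standard monomials gives mu = 9. Corank 2; j^3 = u^2*v has shape L^2 M (L != M), so D-series; mu = 9 gives D_9.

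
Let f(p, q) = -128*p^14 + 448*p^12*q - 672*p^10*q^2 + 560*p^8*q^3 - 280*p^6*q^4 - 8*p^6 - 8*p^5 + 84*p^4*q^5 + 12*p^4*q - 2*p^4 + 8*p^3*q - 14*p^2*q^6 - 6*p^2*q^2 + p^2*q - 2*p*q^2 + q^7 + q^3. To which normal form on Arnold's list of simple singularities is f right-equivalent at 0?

D_{8}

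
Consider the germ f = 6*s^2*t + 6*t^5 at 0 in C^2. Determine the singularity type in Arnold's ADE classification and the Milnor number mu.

The Hessian of f at 0 is [[0, 0], [0, 0]] with rank 0, so corank 2. A Groebner basis of the Jacobian ideal J(f) in C{s,t} is {s^2/5 + t^4, s^3, s*t}; counting standard monomials gives mu = 6. Corank 2; j^3 = 6*s^2*t has shape L^2 M (L != M), so D-series; mu = 6 gives D_6.

Type D_6, Milnor number mu = 6.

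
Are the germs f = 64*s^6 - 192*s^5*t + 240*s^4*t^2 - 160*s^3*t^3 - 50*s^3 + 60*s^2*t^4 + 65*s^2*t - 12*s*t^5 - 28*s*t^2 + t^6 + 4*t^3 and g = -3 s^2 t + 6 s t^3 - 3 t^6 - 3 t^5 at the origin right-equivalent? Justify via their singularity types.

The Hessian of f at 0 is [[0, 0], [0, 0]] with rank 0, so corank 2. A Groebner basis of the Jacobian ideal J(f) in C{s,t} is {15625*s*t/12 + t^5 - 3125*t^2/6, s*t^2 - 2*t^3/5, s^2 - 9*s*t/10 + t^2/5}; counting standard monomials gives mu = 7. Corank 2; j^3 = -(2*s - t)*(5*s - 2*t)^2 has shape L^2 M (L != M), so D-series; mu = 7 gives D_7. The Hessian of g at 0 is [[0, 0], [0, 0]] with rank 0, so corank 2. A Groebner basis of the Jacobian ideal J(g) in C{s,t} is {s^3, s^2*t + s^2/6 - s*t^2/6, -s*t + t^3}; counting standard monomials gives mu = 7. Corank 2; j^3 = -3*s^2*t has shape L^2 M (L != M), so D-series; mu = 7 gives D_7. Both have type D_7, hence right-equivalent.

Yes.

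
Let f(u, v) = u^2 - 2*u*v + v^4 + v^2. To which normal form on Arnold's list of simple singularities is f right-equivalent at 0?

A_{3}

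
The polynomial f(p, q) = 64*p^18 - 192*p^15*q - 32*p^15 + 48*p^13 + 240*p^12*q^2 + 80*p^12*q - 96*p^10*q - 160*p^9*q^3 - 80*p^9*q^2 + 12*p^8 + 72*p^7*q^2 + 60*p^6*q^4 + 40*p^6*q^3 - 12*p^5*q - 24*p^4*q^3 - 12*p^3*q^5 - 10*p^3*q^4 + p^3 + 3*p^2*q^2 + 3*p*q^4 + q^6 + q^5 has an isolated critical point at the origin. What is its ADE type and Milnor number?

The Hessian of f at 0 is [[0, 0], [0, 0]] with rank 0, so corank 2. A Groebner basis of the Jacobian ideal J(f) in C{p,q} is {q^4, p^3, p^2/2 + p*q^2}; counting standard monomials gives mu = 8. Corank 2; j^3 = p^3 is a perfect cube, so E-series; the 5-jet and mu = 8 give E_8.

Type E_8, Milnor number mu = 8.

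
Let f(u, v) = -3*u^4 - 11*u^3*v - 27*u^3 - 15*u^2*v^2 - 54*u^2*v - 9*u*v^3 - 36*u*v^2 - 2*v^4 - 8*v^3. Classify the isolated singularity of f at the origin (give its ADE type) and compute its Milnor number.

The Hessian of f at 0 has rank 0. Corank 2; j^3 = -(3*u + 2*v)^3 is a perfect cube, so E-series; the 4-jet and mu = 7 give E_7.

Type E_7, Milnor number mu = 7.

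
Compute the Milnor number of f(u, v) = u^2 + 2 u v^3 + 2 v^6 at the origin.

5

The Hessian of f at 0 has rank 1. Corank 1: A-series; mu = 5 gives A_5.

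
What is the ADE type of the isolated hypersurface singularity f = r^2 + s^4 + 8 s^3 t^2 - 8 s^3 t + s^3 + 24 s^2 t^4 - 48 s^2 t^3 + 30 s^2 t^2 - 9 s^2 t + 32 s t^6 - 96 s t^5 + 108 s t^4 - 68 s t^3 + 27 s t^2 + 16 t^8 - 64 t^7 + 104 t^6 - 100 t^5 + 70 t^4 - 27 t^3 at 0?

The Hessian of f at 0 is [[0, 0, 0], [0, 0, 0], [0, 0, 2]] with rank 1, so corank 2. A Groebner basis of the Jacobian ideal J(f) in C{s,t,r} is {s^3 - 27*s^2/2 + 81*s*t - 243*t^2/2, s^2*t - 21*s^2/4 + 63*s*t/2 - 189*t^2/4, -2*s^2 + s*t^2 + 12*s*t - 18*t^2, -3*s^2/4 + 9*s*t/2 + t^3 - 27*t^2/4, r}; counting standard monomials gives mu = 6. Corank 2; j^3 = (s - 3*t)^3 is a perfect cube, so E-series; the 4-jet and mu = 6 give E_6.

E6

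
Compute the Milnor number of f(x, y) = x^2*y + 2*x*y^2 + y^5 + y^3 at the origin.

The Hessian of f at 0 has rank 0. Corank 2; j^3 = y*(x + y)^2 has shape L^2 M (L != M), so D-series; mu = 6 gives D_6.

6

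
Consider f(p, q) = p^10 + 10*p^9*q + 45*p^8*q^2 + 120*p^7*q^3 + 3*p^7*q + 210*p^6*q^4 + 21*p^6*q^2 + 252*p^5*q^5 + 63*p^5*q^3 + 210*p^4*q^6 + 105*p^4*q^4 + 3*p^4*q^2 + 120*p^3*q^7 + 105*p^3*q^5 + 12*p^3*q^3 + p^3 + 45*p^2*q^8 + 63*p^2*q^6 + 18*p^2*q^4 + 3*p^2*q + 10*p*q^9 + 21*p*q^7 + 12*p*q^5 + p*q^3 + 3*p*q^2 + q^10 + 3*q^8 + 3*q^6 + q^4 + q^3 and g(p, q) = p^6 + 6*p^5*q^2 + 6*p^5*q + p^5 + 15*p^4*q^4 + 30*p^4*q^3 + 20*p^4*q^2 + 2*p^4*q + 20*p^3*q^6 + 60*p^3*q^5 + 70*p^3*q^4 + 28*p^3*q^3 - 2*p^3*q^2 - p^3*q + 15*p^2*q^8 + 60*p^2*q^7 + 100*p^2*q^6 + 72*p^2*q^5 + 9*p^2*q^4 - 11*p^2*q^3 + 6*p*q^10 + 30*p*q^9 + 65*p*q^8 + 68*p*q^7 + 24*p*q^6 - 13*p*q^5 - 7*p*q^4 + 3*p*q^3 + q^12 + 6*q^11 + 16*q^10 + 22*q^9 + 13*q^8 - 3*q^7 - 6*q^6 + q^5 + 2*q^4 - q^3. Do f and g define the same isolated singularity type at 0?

Yes.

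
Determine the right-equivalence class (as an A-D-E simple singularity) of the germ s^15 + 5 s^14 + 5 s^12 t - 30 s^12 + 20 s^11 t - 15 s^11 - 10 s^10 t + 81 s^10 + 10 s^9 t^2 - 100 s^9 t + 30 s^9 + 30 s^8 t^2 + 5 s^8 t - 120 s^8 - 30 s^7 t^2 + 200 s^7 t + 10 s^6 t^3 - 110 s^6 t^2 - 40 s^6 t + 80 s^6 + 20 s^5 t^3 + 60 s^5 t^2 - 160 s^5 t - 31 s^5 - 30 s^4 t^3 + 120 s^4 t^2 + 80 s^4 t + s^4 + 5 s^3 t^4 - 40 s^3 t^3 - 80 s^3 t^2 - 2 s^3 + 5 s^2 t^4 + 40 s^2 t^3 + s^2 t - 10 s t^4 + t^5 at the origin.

The Hessian of f at 0 is [[0, 0], [0, 0]] with rank 0, so corank 2. A Groebner basis of the Jacobian ideal J(f) in C{s,t} is {s*t/10 + t^4, s*t^2, s^2 - s*t/2}; counting standard monomials gives mu = 6. Corank 2; j^3 = -s^2*(2*s - t) has shape L^2 M (L != M), so D-series; mu = 6 gives D_6.

D6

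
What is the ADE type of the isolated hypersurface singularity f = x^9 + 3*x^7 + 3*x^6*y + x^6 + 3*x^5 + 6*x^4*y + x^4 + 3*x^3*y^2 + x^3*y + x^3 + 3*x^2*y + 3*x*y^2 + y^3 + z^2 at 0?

E7

The Hessian of f at 0 has rank 1. Corank 2; j^3 = (x + y)^3 is a perfect cube, so E-series; the 4-jet and mu = 7 give E_7.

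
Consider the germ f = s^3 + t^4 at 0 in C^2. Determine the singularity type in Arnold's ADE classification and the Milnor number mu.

Type E6, Milnor number mu = 6.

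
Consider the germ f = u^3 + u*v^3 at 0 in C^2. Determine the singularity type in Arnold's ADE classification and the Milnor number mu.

Type E_{7}, Milnor number mu = 7.

The Hessian of f at 0 has rank 0. Corank 2; j^3 = u^3 is a perfect cube, so E-series; the 4-jet and mu = 7 give E_7.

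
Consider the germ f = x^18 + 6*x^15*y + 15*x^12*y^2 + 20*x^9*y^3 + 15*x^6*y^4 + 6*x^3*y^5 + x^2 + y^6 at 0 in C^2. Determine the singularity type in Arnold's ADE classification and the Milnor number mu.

Type A_{5}, Milnor number mu = 5.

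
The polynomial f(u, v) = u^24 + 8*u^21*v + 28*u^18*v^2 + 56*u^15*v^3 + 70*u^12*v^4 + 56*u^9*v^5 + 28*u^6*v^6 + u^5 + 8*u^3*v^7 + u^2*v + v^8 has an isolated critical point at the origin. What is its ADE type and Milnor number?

Type D_9, Milnor number mu = 9.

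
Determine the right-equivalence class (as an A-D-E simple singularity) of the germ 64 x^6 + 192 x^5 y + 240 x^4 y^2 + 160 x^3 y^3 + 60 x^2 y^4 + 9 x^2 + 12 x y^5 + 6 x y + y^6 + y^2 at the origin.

The Hessian of f at 0 is [[18, 6], [6, 2]] with rank 1, so corank 1. A Groebner basis of the Jacobian ideal J(f) in C{x,y} is {y^5, x + y/3}; counting standard monomials gives mu = 5. Corank 1: A-series; mu = 5 gives A_5.

A5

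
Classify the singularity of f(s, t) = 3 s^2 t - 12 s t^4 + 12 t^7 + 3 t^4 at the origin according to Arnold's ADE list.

The Hessian of f at 0 is [[0, 0], [0, 0]] with rank 0, so corank 2. A Groebner basis of the Jacobian ideal J(f) in C{s,t} is {s^3, s^2/4 + t^3, s*t}; counting standard monomials gives mu = 5. Corank 2; j^3 = 3*s^2*t has shape L^2 M (L != M), so D-series; mu = 5 gives D_5.

D5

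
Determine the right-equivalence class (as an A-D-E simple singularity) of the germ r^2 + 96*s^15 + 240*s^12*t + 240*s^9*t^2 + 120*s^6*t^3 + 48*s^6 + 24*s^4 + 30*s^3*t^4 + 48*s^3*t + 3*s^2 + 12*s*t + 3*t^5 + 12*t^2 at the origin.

A_4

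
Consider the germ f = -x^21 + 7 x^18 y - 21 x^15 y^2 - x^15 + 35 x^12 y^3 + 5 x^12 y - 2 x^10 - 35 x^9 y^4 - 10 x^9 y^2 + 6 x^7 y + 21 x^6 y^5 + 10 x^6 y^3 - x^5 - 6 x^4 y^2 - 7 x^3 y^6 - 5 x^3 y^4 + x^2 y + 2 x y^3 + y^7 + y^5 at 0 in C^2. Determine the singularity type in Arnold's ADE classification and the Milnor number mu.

The Hessian of f at 0 is [[0, 0], [0, 0]] with rank 0, so corank 2. A Groebner basis of the Jacobian ideal J(f) in C{x,y} is {x^2*y^2 + x^2/7 + x*y^2/7, x^3 - x^2/7 - x*y^2/7, x*y + y^3}; counting standard monomials gives mu = 8. Corank 2; j^3 = x^2*y has shape L^2 M (L != M), so D-series; mu = 8 gives D_8.

Type D_8, Milnor number mu = 8.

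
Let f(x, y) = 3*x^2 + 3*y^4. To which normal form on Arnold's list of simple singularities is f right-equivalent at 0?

The Hessian of f at 0 has rank 1. Corank 1: A-series; mu = 3 gives A_3.

A_{3}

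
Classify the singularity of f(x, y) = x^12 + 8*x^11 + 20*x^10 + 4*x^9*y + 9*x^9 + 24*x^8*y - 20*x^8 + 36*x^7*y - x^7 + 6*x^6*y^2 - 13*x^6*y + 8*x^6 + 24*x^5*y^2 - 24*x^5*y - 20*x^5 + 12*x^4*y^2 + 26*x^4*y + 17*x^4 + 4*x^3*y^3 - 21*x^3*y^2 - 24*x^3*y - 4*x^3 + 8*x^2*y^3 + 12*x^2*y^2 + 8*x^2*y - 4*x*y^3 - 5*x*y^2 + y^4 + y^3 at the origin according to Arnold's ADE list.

D5

The Hessian of f at 0 has rank 0. Corank 2; j^3 = -(x - y)*(2*x - y)^2 has shape L^2 M (L != M), so D-series; mu = 5 gives D_5.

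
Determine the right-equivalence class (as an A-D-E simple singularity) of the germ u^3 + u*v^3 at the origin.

E_7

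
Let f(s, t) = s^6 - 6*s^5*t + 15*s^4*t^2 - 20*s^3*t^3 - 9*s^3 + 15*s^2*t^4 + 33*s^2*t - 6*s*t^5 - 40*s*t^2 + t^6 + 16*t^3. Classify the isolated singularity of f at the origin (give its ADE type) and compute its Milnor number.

The Hessian of f at 0 has rank 0. Corank 2; j^3 = -(s - t)*(3*s - 4*t)^2 has shape L^2 M (L != M), so D-series; mu = 7 gives D_7.

Type D7, Milnor number mu = 7.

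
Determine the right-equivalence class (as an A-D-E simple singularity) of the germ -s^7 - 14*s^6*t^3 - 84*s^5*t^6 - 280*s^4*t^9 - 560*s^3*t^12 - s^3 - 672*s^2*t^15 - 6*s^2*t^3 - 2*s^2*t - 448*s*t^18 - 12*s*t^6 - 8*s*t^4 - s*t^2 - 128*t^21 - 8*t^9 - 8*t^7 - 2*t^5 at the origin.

D_{8}

The Hessian of f at 0 has rank 0. Corank 2; j^3 = -s*(s + t)^2 has shape L^2 M (L != M), so D-series; mu = 8 gives D_8.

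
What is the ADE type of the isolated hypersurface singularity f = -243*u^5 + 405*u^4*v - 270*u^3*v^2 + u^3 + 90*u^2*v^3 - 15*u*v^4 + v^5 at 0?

E_8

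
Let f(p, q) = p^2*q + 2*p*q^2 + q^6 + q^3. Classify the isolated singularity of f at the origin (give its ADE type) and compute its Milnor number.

Type D_{7}, Milnor number mu = 7.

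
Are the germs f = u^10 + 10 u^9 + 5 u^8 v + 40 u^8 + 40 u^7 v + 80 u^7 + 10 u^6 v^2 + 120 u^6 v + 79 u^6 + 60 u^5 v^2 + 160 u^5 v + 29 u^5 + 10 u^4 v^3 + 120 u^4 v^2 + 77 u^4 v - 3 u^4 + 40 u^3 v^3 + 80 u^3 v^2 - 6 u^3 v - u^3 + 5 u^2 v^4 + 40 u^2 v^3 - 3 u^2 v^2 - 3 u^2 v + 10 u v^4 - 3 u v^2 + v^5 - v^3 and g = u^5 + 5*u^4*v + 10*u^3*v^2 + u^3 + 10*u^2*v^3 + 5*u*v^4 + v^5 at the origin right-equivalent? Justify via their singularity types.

Yes.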